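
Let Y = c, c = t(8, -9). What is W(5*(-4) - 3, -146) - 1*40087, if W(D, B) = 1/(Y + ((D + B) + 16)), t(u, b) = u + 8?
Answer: -5491920/137 ≈ -40087.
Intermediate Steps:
t(u, b) = 8 + u
c = 16 (c = 8 + 8 = 16)
Y = 16
W(D, B) = 1/(32 + B + D) (W(D, B) = 1/(16 + ((D + B) + 16)) = 1/(16 + ((B + D) + 16)) = 1/(16 + (16 + B + D)) = 1/(32 + B + D))
W(5*(-4) - 3, -146) - 1*40087 = 1/(32 - 146 + (5*(-4) - 3)) - 1*40087 = 1/(32 - 146 + (-20 - 3)) - 40087 = 1/(32 - 146 - 23) - 40087 = 1/(-137) - 40087 = -1/137 - 40087 = -5491920/137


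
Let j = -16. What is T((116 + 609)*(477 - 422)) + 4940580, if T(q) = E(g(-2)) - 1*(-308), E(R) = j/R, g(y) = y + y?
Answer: 4940892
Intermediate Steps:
g(y) = 2*y
E(R) = -16/R
T(q) = 312 (T(q) = -16/(2*(-2)) - 1*(-308) = -16/(-4) + 308 = -16*(-1/4) + 308 = 4 + 308 = 312)
T((116 + 609)*(477 - 422)) + 4940580 = 312 + 4940580 = 4940892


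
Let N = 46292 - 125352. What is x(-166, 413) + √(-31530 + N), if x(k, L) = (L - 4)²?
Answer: 167281 + I*√110590 ≈ 1.6728e+5 + 332.55*I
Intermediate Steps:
x(k, L) = (-4 + L)²
N = -79060
x(-166, 413) + √(-31530 + N) = (-4 + 413)² + √(-31530 - 79060) = 409² + √(-110590) = 167281 + I*√110590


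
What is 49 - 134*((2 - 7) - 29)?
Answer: 4605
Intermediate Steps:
49 - 134*((2 - 7) - 29) = 49 - 134*(-5 - 29) = 49 - 134*(-34) = 49 + 4556 = 4605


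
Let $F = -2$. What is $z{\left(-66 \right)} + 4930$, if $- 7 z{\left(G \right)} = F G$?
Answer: $\frac{34378}{7} \approx 4911.1$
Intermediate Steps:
$z{\left(G \right)} = \frac{2 G}{7}$ ($z{\left(G \right)} = - \frac{\left(-2\right) G}{7} = \frac{2 G}{7}$)
$z{\left(-66 \right)} + 4930 = \frac{2}{7} \left(-66\right) + 4930 = - \frac{132}{7} + 4930 = \frac{34378}{7}$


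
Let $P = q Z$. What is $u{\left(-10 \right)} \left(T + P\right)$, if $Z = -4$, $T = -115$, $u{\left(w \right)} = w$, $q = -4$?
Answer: $990$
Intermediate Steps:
$P = 16$ ($P = \left(-4\right) \left(-4\right) = 16$)
$u{\left(-10 \right)} \left(T + P\right) = - 10 \left(-115 + 16\right) = \left(-10\right) \left(-99\right) = 990$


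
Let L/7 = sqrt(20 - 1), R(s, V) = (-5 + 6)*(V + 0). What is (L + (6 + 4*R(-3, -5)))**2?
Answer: 1127 - 196*sqrt(19) ≈ 272.66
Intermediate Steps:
R(s, V) = V (R(s, V) = 1*V = V)
L = 7*sqrt(19) (L = 7*sqrt(20 - 1) = 7*sqrt(19) ≈ 30.512)
(L + (6 + 4*R(-3, -5)))**2 = (7*sqrt(19) + (6 + 4*(-5)))**2 = (7*sqrt(19) + (6 - 20))**2 = (7*sqrt(19) - 14)**2 = (-14 + 7*sqrt(19))**2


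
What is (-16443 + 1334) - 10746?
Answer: -25855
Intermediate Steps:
(-16443 + 1334) - 10746 = -15109 - 10746 = -25855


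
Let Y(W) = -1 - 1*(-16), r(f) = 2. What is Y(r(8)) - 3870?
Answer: -3855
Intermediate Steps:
Y(W) = 15 (Y(W) = -1 + 16 = 15)
Y(r(8)) - 3870 = 15 - 3870 = -3855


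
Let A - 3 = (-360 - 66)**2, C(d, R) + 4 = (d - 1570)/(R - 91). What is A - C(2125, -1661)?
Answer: 105986257/584 ≈ 1.8148e+5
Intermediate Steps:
C(d, R) = -4 + (-1570 + d)/(-91 + R) (C(d, R) = -4 + (d - 1570)/(R - 91) = -4 + (-1570 + d)/(-91 + R))
A = 181479 (A = 3 + (-360 - 66)**2 = 3 + (-426)**2 = 3 + 181476 = 181479)
A - C(2125, -1661) = 181479 - (-1206 + 2125 - 4*(-1661))/(-91 - 1661) = 181479 - (-1206 + 2125 + 6644)/(-1752) = 181479 - (-1)*7563/1752 = 181479 - 1*(-2521/584) = 181479 + 2521/584 = 105986257/584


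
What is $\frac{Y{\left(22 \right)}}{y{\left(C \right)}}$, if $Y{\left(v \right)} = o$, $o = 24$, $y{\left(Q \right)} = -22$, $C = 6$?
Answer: $- \frac{12}{11} \approx -1.0909$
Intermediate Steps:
$Y{\left(v \right)} = 24$
$\frac{Y{\left(22 \right)}}{y{\left(C \right)}} = \frac{24}{-22} = 24 \left(- \frac{1}{22}\right) = - \frac{12}{11}$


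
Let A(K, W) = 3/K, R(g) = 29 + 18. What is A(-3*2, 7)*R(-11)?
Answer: -47/2 ≈ -23.500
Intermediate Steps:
R(g) = 47
A(-3*2, 7)*R(-11) = (3/((-3*2)))*47 = (3/(-6))*47 = (3*(-⅙))*47 = -½*47 = -47/2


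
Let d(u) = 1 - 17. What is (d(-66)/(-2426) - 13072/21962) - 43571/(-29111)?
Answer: 352124116643/387757151783 ≈ 0.90810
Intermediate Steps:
d(u) = -16
(d(-66)/(-2426) - 13072/21962) - 43571/(-29111) = (-16/(-2426) - 13072/21962) - 43571/(-29111) = (-16*(-1/2426) - 13072*1/21962) - 43571*(-1/29111) = (8/1213 - 6536/10981) + 43571/29111 = -7840320/13319953 + 43571/29111 = 352124116643/387757151783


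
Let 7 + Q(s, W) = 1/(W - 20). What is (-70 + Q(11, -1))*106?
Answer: -171508/21 ≈ -8167.0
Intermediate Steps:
Q(s, W) = -7 + 1/(-20 + W) (Q(s, W) = -7 + 1/(W - 20) = -7 + 1/(-20 + W))
(-70 + Q(11, -1))*106 = (-70 + (141 - 7*(-1))/(-20 - 1))*106 = (-70 + (141 + 7)/(-21))*106 = (-70 - 1/21*148)*106 = (-70 - 148/21)*106 = -1618/21*106 = -171508/21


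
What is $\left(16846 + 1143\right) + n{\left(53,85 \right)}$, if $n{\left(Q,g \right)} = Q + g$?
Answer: $18127$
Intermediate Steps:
$\left(16846 + 1143\right) + n{\left(53,85 \right)} = \left(16846 + 1143\right) + \left(53 + 85\right) = 17989 + 138 = 18127$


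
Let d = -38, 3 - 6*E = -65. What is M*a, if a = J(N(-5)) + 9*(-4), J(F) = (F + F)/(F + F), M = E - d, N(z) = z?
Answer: -5180/3 ≈ -1726.7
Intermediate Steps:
E = 34/3 (E = ½ - ⅙*(-65) = ½ + 65/6 = 34/3 ≈ 11.333)
M = 148/3 (M = 34/3 - 1*(-38) = 34/3 + 38 = 148/3 ≈ 49.333)
J(F) = 1 (J(F) = (2*F)/((2*F)) = (2*F)*(1/(2*F)) = 1)
a = -35 (a = 1 + 9*(-4) = 1 - 36 = -35)
M*a = (148/3)*(-35) = -5180/3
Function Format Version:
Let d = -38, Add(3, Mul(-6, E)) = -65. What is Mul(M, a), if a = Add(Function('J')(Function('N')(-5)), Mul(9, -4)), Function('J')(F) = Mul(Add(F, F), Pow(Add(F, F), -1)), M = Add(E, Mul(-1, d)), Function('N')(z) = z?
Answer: Rational(-5180, 3) ≈ -1726.7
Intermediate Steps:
E = Rational(34, 3) (E = Add(Rational(1, 2), Mul(Rational(-1, 6), -65)) = Add(Rational(1, 2), Rational(65, 6)) = Rational(34, 3) ≈ 11.333)
M = Rational(148, 3) (M = Add(Rational(34, 3), Mul(-1, -38)) = Add(Rational(34, 3), 38) = Rational(148, 3) ≈ 49.333)
Function('J')(F) = 1 (Function('J')(F) = Mul(Mul(2, F), Pow(Mul(2, F), -1)) = Mul(Mul(2, F), Mul(Rational(1, 2), Pow(F, -1))) = 1)
a = -35 (a = Add(1, Mul(9, -4)) = Add(1, -36) = -35)
Mul(M, a) = Mul(Rational(148, 3), -35) = Rational(-5180, 3)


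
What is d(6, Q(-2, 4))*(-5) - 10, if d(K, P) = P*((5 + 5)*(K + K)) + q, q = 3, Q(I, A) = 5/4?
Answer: -775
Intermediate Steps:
Q(I, A) = 5/4 (Q(I, A) = 5*(¼) = 5/4)
d(K, P) = 3 + 20*K*P (d(K, P) = P*((5 + 5)*(K + K)) + 3 = P*(10*(2*K)) + 3 = P*(20*K) + 3 = 20*K*P + 3 = 3 + 20*K*P)
d(6, Q(-2, 4))*(-5) - 10 = (3 + 20*6*(5/4))*(-5) - 10 = (3 + 150)*(-5) - 10 = 153*(-5) - 10 = -765 - 10 = -775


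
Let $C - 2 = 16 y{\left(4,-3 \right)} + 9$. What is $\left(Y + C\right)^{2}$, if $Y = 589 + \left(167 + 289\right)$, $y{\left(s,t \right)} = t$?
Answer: $1016064$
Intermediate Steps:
$Y = 1045$ ($Y = 589 + 456 = 1045$)
$C = -37$ ($C = 2 + \left(16 \left(-3\right) + 9\right) = 2 + \left(-48 + 9\right) = 2 - 39 = -37$)
$\left(Y + C\right)^{2} = \left(1045 - 37\right)^{2} = 1008^{2} = 1016064$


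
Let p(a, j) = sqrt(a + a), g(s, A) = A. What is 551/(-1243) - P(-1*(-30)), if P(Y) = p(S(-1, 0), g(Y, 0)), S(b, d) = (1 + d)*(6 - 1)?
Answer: -551/1243 - sqrt(10) ≈ -3.6056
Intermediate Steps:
S(b, d) = 5 + 5*d (S(b, d) = (1 + d)*5 = 5 + 5*d)
p(a, j) = sqrt(2)*sqrt(a) (p(a, j) = sqrt(2*a) = sqrt(2)*sqrt(a))
P(Y) = sqrt(10) (P(Y) = sqrt(2)*sqrt(5 + 5*0) = sqrt(2)*sqrt(5 + 0) = sqrt(2)*sqrt(5) = sqrt(10))
551/(-1243) - P(-1*(-30)) = 551/(-1243) - sqrt(10) = 551*(-1/1243) - sqrt(10) = -551/1243 - sqrt(10)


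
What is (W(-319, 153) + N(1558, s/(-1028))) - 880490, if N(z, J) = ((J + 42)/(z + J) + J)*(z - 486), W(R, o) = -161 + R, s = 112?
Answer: -45329175190802/51448573 ≈ -8.8106e+5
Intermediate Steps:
N(z, J) = (-486 + z)*(J + (42 + J)/(J + z)) (N(z, J) = ((42 + J)/(J + z) + J)*(-486 + z) = (J + (42 + J)/(J + z))*(-486 + z) = (-486 + z)*(J + (42 + J)/(J + z)))
(W(-319, 153) + N(1558, s/(-1028))) - 880490 = ((-161 - 319) + (-20412 - 54432/(-1028) - 486*(112/(-1028))**2 + 42*1558 + (112/(-1028))*1558**2 + 1558*(112/(-1028))**2 - 485*112/(-1028)*1558)/(112/(-1028) + 1558)) - 880490 = (-480 + (-20412 - 54432*(-1)/1028 - 486*(112*(-1/1028))**2 + 65436 + (112*(-1/1028))*2427364 + 1558*(112*(-1/1028))**2 - 485*112*(-1/1028)*1558)/(112*(-1/1028) + 1558)) - 880490 = (-480 + (-20412 - 486*(-28/257) - 486*(-28/257)**2 + 65436 - 28/257*2427364 + 1558*(-28/257)**2 - 485*(-28/257)*1558)/(-28/257 + 1558)) - 880490 = (-480 + (-20412 + 13608/257 - 486*784/66049 + 65436 - 67966192/257 + 1558*(784/66049) + 21157640/257)/(400378/257)) - 880490 = (-480 + 257*(-20412 + 13608/257 - 381024/66049 + 65436 - 67966192/257 + 1221472/66049 + 21157640/257)/400378) - 880490 = (-480 + (257/400378)*(-9051669984/66049)) - 880490 = (-480 - 4525834992/51448573) - 880490 = -29221150032/51448573 - 880490 = -45329175190802/51448573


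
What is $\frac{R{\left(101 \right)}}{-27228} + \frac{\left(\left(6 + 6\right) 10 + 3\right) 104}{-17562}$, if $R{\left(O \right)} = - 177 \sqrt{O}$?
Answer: $- \frac{2132}{2927} + \frac{59 \sqrt{101}}{9076} \approx -0.66306$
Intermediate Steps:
$\frac{R{\left(101 \right)}}{-27228} + \frac{\left(\left(6 + 6\right) 10 + 3\right) 104}{-17562} = \frac{\left(-177\right) \sqrt{101}}{-27228} + \frac{\left(\left(6 + 6\right) 10 + 3\right) 104}{-17562} = - 177 \sqrt{101} \left(- \frac{1}{27228}\right) + \left(12 \cdot 10 + 3\right) 104 \left(- \frac{1}{17562}\right) = \frac{59 \sqrt{101}}{9076} + \left(120 + 3\right) 104 \left(- \frac{1}{17562}\right) = \frac{59 \sqrt{101}}{9076} + 123 \cdot 104 \left(- \frac{1}{17562}\right) = \frac{59 \sqrt{101}}{9076} + 12792 \left(- \frac{1}{17562}\right) = \frac{59 \sqrt{101}}{9076} - \frac{2132}{2927} = - \frac{2132}{2927} + \frac{59 \sqrt{101}}{9076}$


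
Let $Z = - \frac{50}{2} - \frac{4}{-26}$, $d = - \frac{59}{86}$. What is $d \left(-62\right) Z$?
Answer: $- \frac{590767}{559} \approx -1056.8$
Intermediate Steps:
$d = - \frac{59}{86}$ ($d = \left(-59\right) \frac{1}{86} = - \frac{59}{86} \approx -0.68605$)
$Z = - \frac{323}{13}$ ($Z = \left(-50\right) \frac{1}{2} - - \frac{2}{13} = -25 + \frac{2}{13} = - \frac{323}{13} \approx -24.846$)
$d \left(-62\right) Z = \left(- \frac{59}{86}\right) \left(-62\right) \left(- \frac{323}{13}\right) = \frac{1829}{43} \left(- \frac{323}{13}\right) = - \frac{590767}{559}$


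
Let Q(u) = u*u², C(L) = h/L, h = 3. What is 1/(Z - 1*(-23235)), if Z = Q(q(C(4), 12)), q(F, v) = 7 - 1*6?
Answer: 1/23236 ≈ 4.3037e-5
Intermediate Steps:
C(L) = 3/L
q(F, v) = 1 (q(F, v) = 7 - 6 = 1)
Q(u) = u³
Z = 1 (Z = 1³ = 1)
1/(Z - 1*(-23235)) = 1/(1 - 1*(-23235)) = 1/(1 + 23235) = 1/23236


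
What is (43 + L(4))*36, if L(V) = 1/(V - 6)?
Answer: 1530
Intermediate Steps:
L(V) = 1/(-6 + V)
(43 + L(4))*36 = (43 + 1/(-6 + 4))*36 = (43 + 1/(-2))*36 = (43 - ½)*36 = (85/2)*36 = 1530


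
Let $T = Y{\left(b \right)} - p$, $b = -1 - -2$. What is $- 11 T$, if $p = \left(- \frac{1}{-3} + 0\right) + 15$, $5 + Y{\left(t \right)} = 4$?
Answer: $\frac{539}{3} \approx 179.67$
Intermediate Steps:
$b = 1$ ($b = -1 + 2 = 1$)
$Y{\left(t \right)} = -1$ ($Y{\left(t \right)} = -5 + 4 = -1$)
$p = \frac{46}{3}$ ($p = \left(\left(-1\right) \left(- \frac{1}{3}\right) + 0\right) + 15 = \left(\frac{1}{3} + 0\right) + 15 = \frac{1}{3} + 15 = \frac{46}{3} \approx 15.333$)
$T = - \frac{49}{3}$ ($T = -1 - \frac{46}{3} = - \frac{49}{3} \approx -16.333$)
$- 11 T = \left(-11\right) \left(- \frac{49}{3}\right) = \frac{539}{3}$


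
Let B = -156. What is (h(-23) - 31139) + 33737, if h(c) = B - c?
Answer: 2465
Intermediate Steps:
h(c) = -156 - c
(h(-23) - 31139) + 33737 = ((-156 - 1*(-23)) - 31139) + 33737 = ((-156 + 23) - 31139) + 33737 = (-133 - 31139) + 33737 = -31272 + 33737 = 2465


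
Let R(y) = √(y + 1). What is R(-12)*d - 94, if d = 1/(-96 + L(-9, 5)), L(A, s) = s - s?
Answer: -94 - I*√11/96 ≈ -94.0 - 0.034548*I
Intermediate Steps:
L(A, s) = 0
R(y) = √(1 + y)
d = -1/96 (d = 1/(-96 + 0) = 1/(-96) = -1/96 ≈ -0.010417)
R(-12)*d - 94 = √(1 - 12)*(-1/96) - 94 = √(-11)*(-1/96) - 94 = (I*√11)*(-1/96) - 94 = -I*√11/96 - 94 = -94 - I*√11/96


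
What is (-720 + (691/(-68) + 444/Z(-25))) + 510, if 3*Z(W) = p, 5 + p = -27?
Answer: -35603/136 ≈ -261.79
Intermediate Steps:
p = -32 (p = -5 - 27 = -32)
Z(W) = -32/3 (Z(W) = (1/3)*(-32) = -32/3)
(-720 + (691/(-68) + 444/Z(-25))) + 510 = (-720 + (691/(-68) + 444/(-32/3))) + 510 = (-720 + (691*(-1/68) + 444*(-3/32))) + 510 = (-720 + (-691/68 - 333/8)) + 510 = (-720 - 7043/136) + 510 = -104963/136 + 510 = -35603/136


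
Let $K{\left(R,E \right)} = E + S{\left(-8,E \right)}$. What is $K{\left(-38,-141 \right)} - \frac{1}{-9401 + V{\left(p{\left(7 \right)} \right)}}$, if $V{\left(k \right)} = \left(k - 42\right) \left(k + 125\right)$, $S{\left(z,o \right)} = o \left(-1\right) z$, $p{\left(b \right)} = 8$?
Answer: $- \frac{17668286}{13923} \approx -1269.0$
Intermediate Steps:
$S{\left(z,o \right)} = - o z$
$V{\left(k \right)} = \left(-42 + k\right) \left(125 + k\right)$
$K{\left(R,E \right)} = 9 E$ ($K{\left(R,E \right)} = E - E \left(-8\right) = E + 8 E = 9 E$)
$K{\left(-38,-141 \right)} - \frac{1}{-9401 + V{\left(p{\left(7 \right)} \right)}} = 9 \left(-141\right) - \frac{1}{-9401 + \left(-5250 + 8^{2} + 83 \cdot 8\right)} = -1269 - \frac{1}{-9401 + \left(-5250 + 64 + 664\right)} = -1269 - \frac{1}{-9401 - 4522} = -1269 - \frac{1}{-13923} = -1269 - - \frac{1}{13923} = -1269 + \frac{1}{13923} = - \frac{17668286}{13923}$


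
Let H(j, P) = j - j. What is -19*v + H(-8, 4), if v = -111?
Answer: 2109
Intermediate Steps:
H(j, P) = 0
-19*v + H(-8, 4) = -19*(-111) + 0 = 2109 + 0 = 2109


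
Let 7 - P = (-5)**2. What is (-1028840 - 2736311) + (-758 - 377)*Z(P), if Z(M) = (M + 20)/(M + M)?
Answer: -67771583/18 ≈ -3.7651e+6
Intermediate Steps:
P = -18 (P = 7 - 1*(-5)**2 = 7 - 1*25 = 7 - 25 = -18)
Z(M) = (20 + M)/(2*M) (Z(M) = (20 + M)/((2*M)) = (20 + M)*(1/(2*M)) = (20 + M)/(2*M))
(-1028840 - 2736311) + (-758 - 377)*Z(P) = (-1028840 - 2736311) + (-758 - 377)*((1/2)*(20 - 18)/(-18)) = -3765151 - 1135*(-1)*2/(2*18) = -3765151 - 1135*(-1/18) = -3765151 + 1135/18 = -67771583/18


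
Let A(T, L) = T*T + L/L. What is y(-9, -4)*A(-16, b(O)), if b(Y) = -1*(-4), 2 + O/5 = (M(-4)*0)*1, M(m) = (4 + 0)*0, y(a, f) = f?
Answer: -1028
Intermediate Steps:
M(m) = 0 (M(m) = 4*0 = 0)
O = -10 (O = -10 + 5*((0*0)*1) = -10 + 5*(0*1) = -10 + 5*0 = -10 + 0 = -10)
b(Y) = 4
A(T, L) = 1 + T² (A(T, L) = T² + 1 = 1 + T²)
y(-9, -4)*A(-16, b(O)) = -4*(1 + (-16)²) = -4*(1 + 256) = -4*257 = -1028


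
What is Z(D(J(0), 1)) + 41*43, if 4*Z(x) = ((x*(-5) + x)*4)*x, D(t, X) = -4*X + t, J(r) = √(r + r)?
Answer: 1699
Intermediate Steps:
J(r) = √2*√r (J(r) = √(2*r) = √2*√r)
D(t, X) = t - 4*X
Z(x) = -4*x² (Z(x) = (((x*(-5) + x)*4)*x)/4 = (((-5*x + x)*4)*x)/4 = ((-4*x*4)*x)/4 = ((-16*x)*x)/4 = (-16*x²)/4 = -4*x²)
Z(D(J(0), 1)) + 41*43 = -4*(√2*√0 - 4*1)² + 41*43 = -4*(√2*0 - 4)² + 1763 = -4*(0 - 4)² + 1763 = -4*(-4)² + 1763 = -4*16 + 1763 = -64 + 1763 = 1699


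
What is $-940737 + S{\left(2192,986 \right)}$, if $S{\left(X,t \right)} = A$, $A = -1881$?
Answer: $-942618$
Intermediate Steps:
$S{\left(X,t \right)} = -1881$
$-940737 + S{\left(2192,986 \right)} = -940737 - 1881 = -942618$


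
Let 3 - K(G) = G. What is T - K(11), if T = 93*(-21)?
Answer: -1945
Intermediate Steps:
K(G) = 3 - G
T = -1953
T - K(11) = -1953 - (3 - 1*11) = -1953 - (3 - 11) = -1953 - 1*(-8) = -1953 + 8 = -1945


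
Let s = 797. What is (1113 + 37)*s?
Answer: 916550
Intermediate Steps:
(1113 + 37)*s = (1113 + 37)*797 = 1150*797 = 916550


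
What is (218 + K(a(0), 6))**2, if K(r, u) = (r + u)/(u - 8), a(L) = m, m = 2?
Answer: 45796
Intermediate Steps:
a(L) = 2
K(r, u) = (r + u)/(-8 + u)
(218 + K(a(0), 6))**2 = (218 + (2 + 6)/(-8 + 6))**2 = (218 + 8/(-2))**2 = (218 - 1/2*8)**2 = (218 - 4)**2 = 214**2 = 45796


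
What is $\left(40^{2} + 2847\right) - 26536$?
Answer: $-22089$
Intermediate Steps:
$\left(40^{2} + 2847\right) - 26536 = \left(1600 + 2847\right) - 26536 = 4447 - 26536 = -22089$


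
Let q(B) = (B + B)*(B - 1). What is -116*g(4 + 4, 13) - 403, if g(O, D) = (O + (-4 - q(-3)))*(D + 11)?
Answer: 55277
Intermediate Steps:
q(B) = 2*B*(-1 + B) (q(B) = (2*B)*(-1 + B) = 2*B*(-1 + B))
g(O, D) = (-28 + O)*(11 + D) (g(O, D) = (O + (-4 - 2*(-3)*(-1 - 3)))*(D + 11) = (O + (-4 - 2*(-3)*(-4)))*(11 + D) = (O + (-4 - 1*24))*(11 + D) = (O + (-4 - 24))*(11 + D) = (O - 28)*(11 + D) = (-28 + O)*(11 + D))
-116*g(4 + 4, 13) - 403 = -116*(-308 - 28*13 + 11*(4 + 4) + 13*(4 + 4)) - 403 = -116*(-308 - 364 + 11*8 + 13*8) - 403 = -116*(-308 - 364 + 88 + 104) - 403 = -116*(-480) - 403 = 55680 - 403 = 55277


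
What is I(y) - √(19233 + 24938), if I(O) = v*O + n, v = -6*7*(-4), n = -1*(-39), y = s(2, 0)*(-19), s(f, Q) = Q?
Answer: 39 - √44171 ≈ -171.17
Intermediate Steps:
y = 0 (y = 0*(-19) = 0)
n = 39
v = 168 (v = -42*(-4) = 168)
I(O) = 39 + 168*O (I(O) = 168*O + 39 = 39 + 168*O)
I(y) - √(19233 + 24938) = (39 + 168*0) - √(19233 + 24938) = (39 + 0) - √44171 = 39 - √44171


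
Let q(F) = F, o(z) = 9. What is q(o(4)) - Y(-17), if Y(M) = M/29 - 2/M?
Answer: 4668/493 ≈ 9.4686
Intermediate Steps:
Y(M) = -2/M + M/29 (Y(M) = M*(1/29) - 2/M = M/29 - 2/M = -2/M + M/29)
q(o(4)) - Y(-17) = 9 - (-2/(-17) + (1/29)*(-17)) = 9 - (-2*(-1/17) - 17/29) = 9 - (2/17 - 17/29) = 9 - 1*(-231/493) = 9 + 231/493 = 4668/493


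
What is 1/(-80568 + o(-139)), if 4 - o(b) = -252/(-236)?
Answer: -59/4753339 ≈ -1.2412e-5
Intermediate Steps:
o(b) = 173/59 (o(b) = 4 - (-252)/(-236) = 4 - (-252)*(-1)/236 = 4 - 1*63/59 = 4 - 63/59 = 173/59)
1/(-80568 + o(-139)) = 1/(-80568 + 173/59) = 1/(-4753339/59) = -59/4753339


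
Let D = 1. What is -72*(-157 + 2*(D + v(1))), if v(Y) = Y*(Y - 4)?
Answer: 11592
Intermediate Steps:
v(Y) = Y*(-4 + Y)
-72*(-157 + 2*(D + v(1))) = -72*(-157 + 2*(1 + 1*(-4 + 1))) = -72*(-157 + 2*(1 + 1*(-3))) = -72*(-157 + 2*(1 - 3)) = -72*(-157 + 2*(-2)) = -72*(-157 - 4) = -72*(-161) = 11592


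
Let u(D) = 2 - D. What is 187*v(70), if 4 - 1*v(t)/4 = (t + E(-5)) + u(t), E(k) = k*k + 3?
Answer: -19448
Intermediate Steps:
E(k) = 3 + k² (E(k) = k² + 3 = 3 + k²)
v(t) = -104 (v(t) = 16 - 4*((t + (3 + (-5)²)) + (2 - t)) = 16 - 4*((t + (3 + 25)) + (2 - t)) = 16 - 4*((t + 28) + (2 - t)) = 16 - 4*((28 + t) + (2 - t)) = 16 - 4*30 = 16 - 120 = -104)
187*v(70) = 187*(-104) = -19448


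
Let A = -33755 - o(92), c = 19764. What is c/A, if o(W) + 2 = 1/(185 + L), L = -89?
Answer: -1897344/3240289 ≈ -0.58555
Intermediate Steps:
o(W) = -191/96 (o(W) = -2 + 1/(185 - 89) = -2 + 1/96 = -191/96)
A = -3240289/96 (A = -33755 - 1*(-191/96) = -33755 + 191/96 = -3240289/96 ≈ -33753.)
c/A = 19764/(-3240289/96) = 19764*(-96/3240289) = -1897344/3240289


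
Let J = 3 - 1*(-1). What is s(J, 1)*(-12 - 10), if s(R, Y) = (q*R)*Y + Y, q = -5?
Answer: 418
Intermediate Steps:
J = 4 (J = 3 + 1 = 4)
s(R, Y) = Y - 5*R*Y (s(R, Y) = (-5*R)*Y + Y = -5*R*Y + Y = Y - 5*R*Y)
s(J, 1)*(-12 - 10) = (1*(1 - 5*4))*(-12 - 10) = (1*(1 - 20))*(-22) = (1*(-19))*(-22) = -19*(-22) = 418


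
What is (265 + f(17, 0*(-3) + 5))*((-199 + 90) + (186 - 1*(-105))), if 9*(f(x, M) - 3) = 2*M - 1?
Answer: 48958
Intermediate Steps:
f(x, M) = 26/9 + 2*M/9 (f(x, M) = 3 + (2*M - 1)/9 = 3 + (-1 + 2*M)/9 = 3 + (-1/9 + 2*M/9) = 26/9 + 2*M/9)
(265 + f(17, 0*(-3) + 5))*((-199 + 90) + (186 - 1*(-105))) = (265 + (26/9 + 2*(0*(-3) + 5)/9))*((-199 + 90) + (186 - 1*(-105))) = (265 + (26/9 + 2*(0 + 5)/9))*(-109 + (186 + 105)) = (265 + (26/9 + (2/9)*5))*(-109 + 291) = (265 + (26/9 + 10/9))*182 = (265 + 4)*182 = 269*182 = 48958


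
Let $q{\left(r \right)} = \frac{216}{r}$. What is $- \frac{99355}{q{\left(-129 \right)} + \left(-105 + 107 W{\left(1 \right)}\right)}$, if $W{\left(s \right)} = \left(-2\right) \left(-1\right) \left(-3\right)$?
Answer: $\frac{4272265}{32193} \approx 132.71$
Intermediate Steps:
$W{\left(s \right)} = -6$ ($W{\left(s \right)} = 2 \left(-3\right) = -6$)
$- \frac{99355}{q{\left(-129 \right)} + \left(-105 + 107 W{\left(1 \right)}\right)} = - \frac{99355}{\frac{216}{-129} + \left(-105 + 107 \left(-6\right)\right)} = - \frac{99355}{216 \left(- \frac{1}{129}\right) - 747} = - \frac{99355}{- \frac{72}{43} - 747} = - \frac{99355}{- \frac{32193}{43}} = \left(-99355\right) \left(- \frac{43}{32193}\right) = \frac{4272265}{32193}$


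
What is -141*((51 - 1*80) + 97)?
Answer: -9588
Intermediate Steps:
-141*((51 - 1*80) + 97) = -141*((51 - 80) + 97) = -141*(-29 + 97) = -141*68 = -9588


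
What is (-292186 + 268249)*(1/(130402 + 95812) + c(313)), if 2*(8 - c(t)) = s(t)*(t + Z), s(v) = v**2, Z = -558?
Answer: -32492584466866488/113107 ≈ -2.8727e+11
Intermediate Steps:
c(t) = 8 - t**2*(-558 + t)/2 (c(t) = 8 - t**2*(t - 558)/2 = 8 - t**2*(-558 + t)/2)
(-292186 + 268249)*(1/(130402 + 95812) + c(313)) = (-292186 + 268249)*(1/(130402 + 95812) + (8 + 279*313**2 - 1/2*313**3)) = -23937*(1/226214 + (8 + 279*97969 - 1/2*30664297)) = -23937*(1/226214 + (8 + 27333351 - 30664297/2)) = -23937*(1/226214 + 24002421/2) = -23937*1357420916024/113107 = -32492584466866488/113107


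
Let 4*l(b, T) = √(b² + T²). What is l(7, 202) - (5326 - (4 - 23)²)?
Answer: -4965 + √40853/4 ≈ -4914.5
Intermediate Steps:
l(b, T) = √(T² + b²)/4 (l(b, T) = √(b² + T²)/4 = √(T² + b²)/4)
l(7, 202) - (5326 - (4 - 23)²) = √(202² + 7²)/4 - (5326 - (4 - 23)²) = √(40804 + 49)/4 - (5326 - 1*(-19)²) = √40853/4 - (5326 - 1*361) = √40853/4 - (5326 - 361) = √40853/4 - 1*4965 = √40853/4 - 4965 = -4965 + √40853/4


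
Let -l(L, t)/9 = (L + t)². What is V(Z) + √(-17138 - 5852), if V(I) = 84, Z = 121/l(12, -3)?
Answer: 84 + 11*I*√190 ≈ 84.0 + 151.62*I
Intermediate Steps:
l(L, t) = -9*(L + t)²
Z = -121/729 (Z = 121/((-9*(12 - 3)²)) = 121/((-9*9²)) = 121/((-9*81)) = 121/(-729) = 121*(-1/729) = -121/729 ≈ -0.16598)
V(Z) + √(-17138 - 5852) = 84 + √(-17138 - 5852) = 84 + √(-22990) = 84 + 11*I*√190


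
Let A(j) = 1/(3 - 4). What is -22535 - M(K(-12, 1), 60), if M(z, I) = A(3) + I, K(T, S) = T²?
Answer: -22594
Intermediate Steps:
A(j) = -1 (A(j) = 1/(-1) = -1)
M(z, I) = -1 + I
-22535 - M(K(-12, 1), 60) = -22535 - (-1 + 60) = -22535 - 1*59 = -22535 - 59 = -22594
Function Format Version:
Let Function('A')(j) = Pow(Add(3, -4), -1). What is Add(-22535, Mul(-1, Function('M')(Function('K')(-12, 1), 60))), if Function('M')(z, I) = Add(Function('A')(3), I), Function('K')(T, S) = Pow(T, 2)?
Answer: -22594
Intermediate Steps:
Function('A')(j) = -1 (Function('A')(j) = Pow(-1, -1) = -1)
Function('M')(z, I) = Add(-1, I)
Add(-22535, Mul(-1, Function('M')(Function('K')(-12, 1), 60))) = Add(-22535, Mul(-1, Add(-1, 60))) = Add(-22535, Mul(-1, 59)) = Add(-22535, -59) = -22594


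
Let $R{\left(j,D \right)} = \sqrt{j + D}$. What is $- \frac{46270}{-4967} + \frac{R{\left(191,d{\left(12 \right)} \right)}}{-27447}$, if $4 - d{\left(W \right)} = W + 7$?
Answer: $\frac{46270}{4967} - \frac{4 \sqrt{11}}{27447} \approx 9.315$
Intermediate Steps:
$d{\left(W \right)} = -3 - W$ ($d{\left(W \right)} = 4 - \left(W + 7\right) = 4 - \left(7 + W\right) = -3 - W$)
$R{\left(j,D \right)} = \sqrt{D + j}$
$- \frac{46270}{-4967} + \frac{R{\left(191,d{\left(12 \right)} \right)}}{-27447} = - \frac{46270}{-4967} + \frac{\sqrt{\left(-3 - 12\right) + 191}}{-27447} = \left(-46270\right) \left(- \frac{1}{4967}\right) + \sqrt{\left(-3 - 12\right) + 191} \left(- \frac{1}{27447}\right) = \frac{46270}{4967} + \sqrt{-15 + 191} \left(- \frac{1}{27447}\right) = \frac{46270}{4967} + \sqrt{176} \left(- \frac{1}{27447}\right) = \frac{46270}{4967} + 4 \sqrt{11} \left(- \frac{1}{27447}\right) = \frac{46270}{4967} - \frac{4 \sqrt{11}}{27447}$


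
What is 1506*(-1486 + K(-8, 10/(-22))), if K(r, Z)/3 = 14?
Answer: -2174664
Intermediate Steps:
K(r, Z) = 42 (K(r, Z) = 3*14 = 42)
1506*(-1486 + K(-8, 10/(-22))) = 1506*(-1486 + 42) = 1506*(-1444) = -2174664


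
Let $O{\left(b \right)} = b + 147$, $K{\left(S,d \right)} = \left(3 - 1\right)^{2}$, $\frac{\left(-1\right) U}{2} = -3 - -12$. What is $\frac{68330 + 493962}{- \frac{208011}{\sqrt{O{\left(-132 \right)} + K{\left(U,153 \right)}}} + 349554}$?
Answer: $\frac{1244825645864}{759434467761} + \frac{38987640404 \sqrt{19}}{759434467761} \approx 1.8629$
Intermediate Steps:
$U = -18$ ($U = - 2 \left(-3 - -12\right) = - 2 \left(-3 + 12\right) = \left(-2\right) 9 = -18$)
$K{\left(S,d \right)} = 4$ ($K{\left(S,d \right)} = 2^{2} = 4$)
$O{\left(b \right)} = 147 + b$
$\frac{68330 + 493962}{- \frac{208011}{\sqrt{O{\left(-132 \right)} + K{\left(U,153 \right)}}} + 349554} = \frac{68330 + 493962}{- \frac{208011}{\sqrt{\left(147 - 132\right) + 4}} + 349554} = \frac{562292}{- \frac{208011}{\sqrt{15 + 4}} + 349554} = \frac{562292}{- \frac{208011}{\sqrt{19}} + 349554} = \frac{562292}{- 208011 \frac{\sqrt{19}}{19} + 349554} = \frac{562292}{- \frac{208011 \sqrt{19}}{19} + 349554} = \frac{562292}{349554 - \frac{208011 \sqrt{19}}{19}}$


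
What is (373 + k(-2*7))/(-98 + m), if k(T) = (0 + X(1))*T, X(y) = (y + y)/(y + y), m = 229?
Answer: 359/131 ≈ 2.7405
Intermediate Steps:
X(y) = 1 (X(y) = (2*y)/((2*y)) = (2*y)*(1/(2*y)) = 1)
k(T) = T (k(T) = (0 + 1)*T = 1*T = T)
(373 + k(-2*7))/(-98 + m) = (373 - 2*7)/(-98 + 229) = (373 - 14)/131 = 359*(1/131) = 359/131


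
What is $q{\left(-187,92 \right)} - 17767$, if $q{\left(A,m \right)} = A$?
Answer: $-17954$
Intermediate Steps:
$q{\left(-187,92 \right)} - 17767 = -187 - 17767 = -17954$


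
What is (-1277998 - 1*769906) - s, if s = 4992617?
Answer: -7040521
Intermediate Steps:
(-1277998 - 1*769906) - s = (-1277998 - 1*769906) - 1*4992617 = (-1277998 - 769906) - 4992617 = -2047904 - 4992617 = -7040521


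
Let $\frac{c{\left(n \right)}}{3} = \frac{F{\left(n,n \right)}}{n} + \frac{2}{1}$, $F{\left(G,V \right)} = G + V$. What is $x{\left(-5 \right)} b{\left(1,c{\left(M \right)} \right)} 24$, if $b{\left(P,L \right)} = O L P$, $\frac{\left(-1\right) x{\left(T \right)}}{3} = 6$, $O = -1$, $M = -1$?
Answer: $5184$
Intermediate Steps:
$x{\left(T \right)} = -18$ ($x{\left(T \right)} = \left(-3\right) 6 = -18$)
$c{\left(n \right)} = 12$ ($c{\left(n \right)} = 3 \left(\frac{n + n}{n} + \frac{2}{1}\right) = 3 \left(\frac{2 n}{n} + 2 \cdot 1\right) = 3 \left(2 + 2\right) = 3 \cdot 4 = 12$)
$b{\left(P,L \right)} = - L P$
$x{\left(-5 \right)} b{\left(1,c{\left(M \right)} \right)} 24 = - 18 \left(\left(-1\right) 12 \cdot 1\right) 24 = \left(-18\right) \left(-12\right) 24 = 216 \cdot 24 = 5184$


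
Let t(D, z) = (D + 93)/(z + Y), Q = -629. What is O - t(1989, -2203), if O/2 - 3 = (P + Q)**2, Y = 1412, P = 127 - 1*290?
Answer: 992338476/791 ≈ 1.2545e+6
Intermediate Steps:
P = -163 (P = 127 - 290 = -163)
O = 1254534 (O = 6 + 2*(-163 - 629)**2 = 6 + 2*(-792)**2 = 6 + 2*627264 = 6 + 1254528 = 1254534)
t(D, z) = (93 + D)/(1412 + z) (t(D, z) = (D + 93)/(z + 1412) = (93 + D)/(1412 + z))
O - t(1989, -2203) = 1254534 - (93 + 1989)/(1412 - 2203) = 1254534 - 2082/(-791) = 1254534 - (-1)*2082/791 = 1254534 - 1*(-2082/791) = 1254534 + 2082/791 = 992338476/791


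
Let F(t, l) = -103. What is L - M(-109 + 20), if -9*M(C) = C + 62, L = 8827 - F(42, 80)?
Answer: 8927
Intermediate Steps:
L = 8930 (L = 8827 - 1*(-103) = 8827 + 103 = 8930)
M(C) = -62/9 - C/9 (M(C) = -(C + 62)/9 = -(62 + C)/9 = -62/9 - C/9)
L - M(-109 + 20) = 8930 - (-62/9 - (-109 + 20)/9) = 8930 - (-62/9 - ⅑*(-89)) = 8930 - (-62/9 + 89/9) = 8930 - 1*3 = 8930 - 3 = 8927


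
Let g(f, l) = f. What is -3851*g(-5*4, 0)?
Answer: 77020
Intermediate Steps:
-3851*g(-5*4, 0) = -(-19255)*4 = -3851*(-20) = 77020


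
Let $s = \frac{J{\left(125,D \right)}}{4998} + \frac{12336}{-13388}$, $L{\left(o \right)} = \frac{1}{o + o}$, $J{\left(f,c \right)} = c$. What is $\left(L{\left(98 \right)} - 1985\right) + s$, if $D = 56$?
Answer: $- \frac{66441656923}{33456612} \approx -1985.9$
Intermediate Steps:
$L{\left(o \right)} = \frac{1}{2 o}$
$s = - \frac{1087600}{1194879}$ ($s = \frac{56}{4998} + \frac{12336}{-13388} = 56 \cdot \frac{1}{4998} + 12336 \left(- \frac{1}{13388}\right) = \frac{4}{357} - \frac{3084}{3347} = - \frac{1087600}{1194879} \approx -0.91022$)
$\left(L{\left(98 \right)} - 1985\right) + s = \left(\frac{1}{2 \cdot 98} - 1985\right) - \frac{1087600}{1194879} = \left(\frac{1}{2} \cdot \frac{1}{98} - 1985\right) - \frac{1087600}{1194879} = \left(\frac{1}{196} - 1985\right) - \frac{1087600}{1194879} = - \frac{389059}{196} - \frac{1087600}{1194879} = - \frac{66441656923}{33456612}$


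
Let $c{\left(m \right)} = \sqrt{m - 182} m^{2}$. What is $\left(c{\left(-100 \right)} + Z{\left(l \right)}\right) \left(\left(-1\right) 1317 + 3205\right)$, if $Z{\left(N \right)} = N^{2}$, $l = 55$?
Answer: $5711200 + 18880000 i \sqrt{282} \approx 5.7112 \cdot 10^{6} + 3.1705 \cdot 10^{8} i$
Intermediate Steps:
$c{\left(m \right)} = m^{2} \sqrt{-182 + m}$ ($c{\left(m \right)} = \sqrt{-182 + m} m^{2} = m^{2} \sqrt{-182 + m}$)
$\left(c{\left(-100 \right)} + Z{\left(l \right)}\right) \left(\left(-1\right) 1317 + 3205\right) = \left(\left(-100\right)^{2} \sqrt{-182 - 100} + 55^{2}\right) \left(\left(-1\right) 1317 + 3205\right) = \left(10000 \sqrt{-282} + 3025\right) \left(-1317 + 3205\right) = \left(10000 i \sqrt{282} + 3025\right) 1888 = \left(3025 + 10000 i \sqrt{282}\right) 1888 = 5711200 + 18880000 i \sqrt{282}$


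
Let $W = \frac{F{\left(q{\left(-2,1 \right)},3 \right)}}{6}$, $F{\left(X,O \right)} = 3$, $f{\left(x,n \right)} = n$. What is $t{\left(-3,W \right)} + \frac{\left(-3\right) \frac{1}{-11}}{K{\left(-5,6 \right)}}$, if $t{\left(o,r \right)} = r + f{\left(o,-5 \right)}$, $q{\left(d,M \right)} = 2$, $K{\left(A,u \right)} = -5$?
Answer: $- \frac{501}{110} \approx -4.5545$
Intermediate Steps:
$W = \frac{1}{2}$ ($W = \frac{3}{6} = 3 \cdot \frac{1}{6} = \frac{1}{2} \approx 0.5$)
$t{\left(o,r \right)} = -5 + r$ ($t{\left(o,r \right)} = r - 5 = -5 + r$)
$t{\left(-3,W \right)} + \frac{\left(-3\right) \frac{1}{-11}}{K{\left(-5,6 \right)}} = \left(-5 + \frac{1}{2}\right) + \frac{\left(-3\right) \frac{1}{-11}}{-5} = - \frac{9}{2} - \frac{\left(-3\right) \left(- \frac{1}{11}\right)}{5} = - \frac{9}{2} - \frac{3}{55} = - \frac{501}{110}$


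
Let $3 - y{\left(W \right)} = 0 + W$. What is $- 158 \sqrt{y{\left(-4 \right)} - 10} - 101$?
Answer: $-101 - 158 i \sqrt{3} \approx -101.0 - 273.66 i$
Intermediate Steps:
$y{\left(W \right)} = 3 - W$ ($y{\left(W \right)} = 3 - \left(0 + W\right) = 3 - W$)
$- 158 \sqrt{y{\left(-4 \right)} - 10} - 101 = - 158 \sqrt{\left(3 - -4\right) - 10} - 101 = - 158 \sqrt{\left(3 + 4\right) - 10} - 101 = - 158 \sqrt{7 - 10} - 101 = - 158 \sqrt{-3} - 101 = - 158 i \sqrt{3} - 101 = -101 - 158 i \sqrt{3}$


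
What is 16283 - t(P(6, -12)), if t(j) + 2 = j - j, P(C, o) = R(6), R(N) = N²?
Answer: 16285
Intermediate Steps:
P(C, o) = 36 (P(C, o) = 6² = 36)
t(j) = -2 (t(j) = -2 + (j - j) = -2 + 0 = -2)
16283 - t(P(6, -12)) = 16283 - 1*(-2) = 16283 + 2 = 16285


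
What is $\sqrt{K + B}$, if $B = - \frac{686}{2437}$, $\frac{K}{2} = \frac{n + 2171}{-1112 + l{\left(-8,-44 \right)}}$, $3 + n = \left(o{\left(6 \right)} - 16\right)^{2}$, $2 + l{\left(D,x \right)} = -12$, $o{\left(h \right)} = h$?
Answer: $\frac{i \sqrt{8113277561354}}{1372031} \approx 2.076 i$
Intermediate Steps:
$l{\left(D,x \right)} = -14$ ($l{\left(D,x \right)} = -2 - 12 = -14$)
$n = 97$ ($n = -3 + \left(6 - 16\right)^{2} = -3 + \left(-10\right)^{2} = -3 + 100 = 97$)
$K = - \frac{2268}{563}$ ($K = 2 \frac{97 + 2171}{-1112 - 14} = 2 \frac{2268}{-1126} = 2 \cdot 2268 \left(- \frac{1}{1126}\right) = 2 \left(- \frac{1134}{563}\right) = - \frac{2268}{563} \approx -4.0284$)
$B = - \frac{686}{2437}$ ($B = \left(-686\right) \frac{1}{2437} = - \frac{686}{2437} \approx -0.28149$)
$\sqrt{K + B} = \sqrt{- \frac{2268}{563} - \frac{686}{2437}} = \sqrt{- \frac{5913334}{1372031}} = \frac{i \sqrt{8113277561354}}{1372031}$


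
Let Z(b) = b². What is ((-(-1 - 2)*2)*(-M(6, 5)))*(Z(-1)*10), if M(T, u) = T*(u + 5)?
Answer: -3600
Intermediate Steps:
M(T, u) = T*(5 + u)
((-(-1 - 2)*2)*(-M(6, 5)))*(Z(-1)*10) = ((-(-1 - 2)*2)*(-6*(5 + 5)))*((-1)²*10) = ((-(-3)*2)*(-6*10))*(1*10) = ((-1*(-6))*(-1*60))*10 = (6*(-60))*10 = -360*10 = -3600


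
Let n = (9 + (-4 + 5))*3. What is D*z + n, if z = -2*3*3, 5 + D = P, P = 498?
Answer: -8844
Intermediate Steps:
D = 493 (D = -5 + 498 = 493)
z = -18 (z = -6*3 = -18)
n = 30 (n = (9 + 1)*3 = 10*3 = 30)
D*z + n = 493*(-18) + 30 = -8874 + 30 = -8844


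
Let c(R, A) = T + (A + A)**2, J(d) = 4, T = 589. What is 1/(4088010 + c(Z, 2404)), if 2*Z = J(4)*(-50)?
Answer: 1/27205463 ≈ 3.6757e-8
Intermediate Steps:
Z = -100 (Z = (4*(-50))/2 = (1/2)*(-200) = -100)
c(R, A) = 589 + 4*A**2 (c(R, A) = 589 + (A + A)**2 = 589 + (2*A)**2 = 589 + 4*A**2)
1/(4088010 + c(Z, 2404)) = 1/(4088010 + (589 + 4*2404**2)) = 1/(4088010 + (589 + 4*5779216)) = 1/(4088010 + (589 + 23116864)) = 1/(4088010 + 23117453) = 1/27205463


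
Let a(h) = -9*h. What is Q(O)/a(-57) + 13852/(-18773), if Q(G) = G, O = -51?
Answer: -2687833/3210183 ≈ -0.83728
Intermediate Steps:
Q(O)/a(-57) + 13852/(-18773) = -51/((-9*(-57))) + 13852/(-18773) = -51/513 + 13852*(-1/18773) = -51*1/513 - 13852/18773 = -17/171 - 13852/18773 = -2687833/3210183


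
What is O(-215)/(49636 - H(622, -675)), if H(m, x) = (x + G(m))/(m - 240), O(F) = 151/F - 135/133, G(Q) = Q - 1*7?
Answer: -4689814/135547534535 ≈ -3.4599e-5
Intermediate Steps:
G(Q) = -7 + Q (G(Q) = Q - 7 = -7 + Q)
O(F) = -135/133 + 151/F (O(F) = 151/F - 135*1/133 = 151/F - 135/133 = -135/133 + 151/F)
H(m, x) = (-7 + m + x)/(-240 + m) (H(m, x) = (x + (-7 + m))/(m - 240) = (-7 + m + x)/(-240 + m))
O(-215)/(49636 - H(622, -675)) = (-135/133 + 151/(-215))/(49636 - (-7 + 622 - 675)/(-240 + 622)) = (-135/133 + 151*(-1/215))/(49636 - (-60)/382) = (-135/133 - 151/215)/(49636 - (-60)/382) = -49108/(28595*(49636 - 1*(-30/191))) = -49108/(28595*(49636 + 30/191)) = -49108/(28595*9480506/191) = -49108/28595*191/9480506 = -4689814/135547534535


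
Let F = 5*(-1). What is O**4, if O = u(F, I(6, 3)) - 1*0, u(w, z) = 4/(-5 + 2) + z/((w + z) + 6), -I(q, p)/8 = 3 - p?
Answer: 256/81 ≈ 3.1605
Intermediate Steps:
I(q, p) = -24 + 8*p (I(q, p) = -8*(3 - p) = -24 + 8*p)
F = -5
u(w, z) = -4/3 + z/(6 + w + z) (u(w, z) = 4/(-3) + z/(6 + w + z) = 4*(-1/3) + z/(6 + w + z) = -4/3 + z/(6 + w + z))
O = -4/3 (O = (-24 - (-24 + 8*3) - 4*(-5))/(3*(6 - 5 + (-24 + 8*3))) - 1*0 = (-24 - (-24 + 24) + 20)/(3*(6 - 5 + (-24 + 24))) + 0 = (-24 - 1*0 + 20)/(3*(6 - 5 + 0)) + 0 = (1/3)*(-24 + 0 + 20)/1 + 0 = (1/3)*1*(-4) + 0 = -4/3 + 0 = -4/3 ≈ -1.3333)
O**4 = (-4/3)**4 = 256/81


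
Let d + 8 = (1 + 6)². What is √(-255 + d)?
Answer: I*√214 ≈ 14.629*I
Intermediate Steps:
d = 41 (d = -8 + (1 + 6)² = -8 + 7² = -8 + 49 = 41)
√(-255 + d) = √(-255 + 41) = √(-214) = I*√214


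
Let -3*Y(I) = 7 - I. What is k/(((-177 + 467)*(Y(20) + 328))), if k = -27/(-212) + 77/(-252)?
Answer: -17/9194334 ≈ -1.8490e-6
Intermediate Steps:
Y(I) = -7/3 + I/3 (Y(I) = -(7 - I)/3 = -7/3 + I/3)
k = -85/477 (k = -27*(-1/212) + 77*(-1/252) = 27/212 - 11/36 = -85/477 ≈ -0.17820)
k/(((-177 + 467)*(Y(20) + 328))) = -85*1/((-177 + 467)*((-7/3 + (⅓)*20) + 328))/477 = -85*1/(290*((-7/3 + 20/3) + 328))/477 = -85*1/(290*(13/3 + 328))/477 = -85/(477*(290*(997/3))) = -85/(477*289130/3) = -85/477*3/289130 = -17/9194334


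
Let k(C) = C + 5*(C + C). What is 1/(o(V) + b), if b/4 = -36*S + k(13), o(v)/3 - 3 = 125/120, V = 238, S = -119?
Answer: 8/141761 ≈ 5.6433e-5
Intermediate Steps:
o(v) = 97/8 (o(v) = 9 + 3*(125/120) = 9 + 3*(125*(1/120)) = 9 + 3*(25/24) = 9 + 25/8 = 97/8)
k(C) = 11*C (k(C) = C + 5*(2*C) = C + 10*C = 11*C)
b = 17708 (b = 4*(-36*(-119) + 11*13) = 4*(4284 + 143) = 4*4427 = 17708)
1/(o(V) + b) = 1/(97/8 + 17708) = 1/(141761/8) = 8/141761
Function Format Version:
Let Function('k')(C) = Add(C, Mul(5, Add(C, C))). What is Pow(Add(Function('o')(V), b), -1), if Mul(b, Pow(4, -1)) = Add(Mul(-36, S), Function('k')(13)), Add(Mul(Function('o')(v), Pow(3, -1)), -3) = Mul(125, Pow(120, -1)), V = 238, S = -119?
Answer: Rational(8, 141761) ≈ 5.6433e-5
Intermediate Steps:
Function('o')(v) = Rational(97, 8) (Function('o')(v) = Add(9, Mul(3, Mul(125, Pow(120, -1)))) = Add(9, Mul(3, Mul(125, Rational(1, 120)))) = Add(9, Mul(3, Rational(25, 24))) = Add(9, Rational(25, 8)) = Rational(97, 8))
Function('k')(C) = Mul(11, C) (Function('k')(C) = Add(C, Mul(5, Mul(2, C))) = Add(C, Mul(10, C)) = Mul(11, C))
b = 17708 (b = Mul(4, Add(Mul(-36, -119), Mul(11, 13))) = Mul(4, Add(4284, 143)) = Mul(4, 4427) = 17708)
Pow(Add(Function('o')(V), b), -1) = Pow(Add(Rational(97, 8), 17708), -1) = Pow(Rational(141761, 8), -1) = Rational(8, 141761)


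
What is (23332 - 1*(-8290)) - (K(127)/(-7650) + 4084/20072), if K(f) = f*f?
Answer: 303492243518/9596925 ≈ 31624.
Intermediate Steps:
K(f) = f²
(23332 - 1*(-8290)) - (K(127)/(-7650) + 4084/20072) = (23332 - 1*(-8290)) - (127²/(-7650) + 4084/20072) = (23332 + 8290) - (16129*(-1/7650) + 4084*(1/20072)) = 31622 - (-16129/7650 + 1021/5018) = 31622 - 1*(-18281168/9596925) = 31622 + 18281168/9596925 = 303492243518/9596925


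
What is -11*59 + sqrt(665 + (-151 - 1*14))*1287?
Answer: -649 + 12870*sqrt(5) ≈ 28129.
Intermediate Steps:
-11*59 + sqrt(665 + (-151 - 1*14))*1287 = -649 + sqrt(665 + (-151 - 14))*1287 = -649 + sqrt(665 - 165)*1287 = -649 + sqrt(500)*1287 = -649 + (10*sqrt(5))*1287 = -649 + 12870*sqrt(5)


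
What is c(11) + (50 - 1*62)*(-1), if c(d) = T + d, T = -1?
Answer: 22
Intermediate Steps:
c(d) = -1 + d
c(11) + (50 - 1*62)*(-1) = (-1 + 11) + (50 - 1*62)*(-1) = 10 + (50 - 62)*(-1) = 10 - 12*(-1) = 10 + 12 = 22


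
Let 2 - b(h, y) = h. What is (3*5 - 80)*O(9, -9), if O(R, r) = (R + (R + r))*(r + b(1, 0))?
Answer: 4680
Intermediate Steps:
b(h, y) = 2 - h
O(R, r) = (1 + r)*(r + 2*R) (O(R, r) = (R + (R + r))*(r + (2 - 1*1)) = (r + 2*R)*(r + (2 - 1)) = (r + 2*R)*(r + 1) = (r + 2*R)*(1 + r) = (1 + r)*(r + 2*R))
(3*5 - 80)*O(9, -9) = (3*5 - 80)*(-9 + (-9)² + 2*9 + 2*9*(-9)) = (15 - 80)*(-9 + 81 + 18 - 162) = -65*(-72) = 4680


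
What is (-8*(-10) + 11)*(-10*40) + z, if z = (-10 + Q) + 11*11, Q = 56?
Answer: -36233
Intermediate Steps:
z = 167 (z = (-10 + 56) + 11*11 = 46 + 121 = 167)
(-8*(-10) + 11)*(-10*40) + z = (-8*(-10) + 11)*(-10*40) + 167 = (80 + 11)*(-400) + 167 = 91*(-400) + 167 = -36400 + 167 = -36233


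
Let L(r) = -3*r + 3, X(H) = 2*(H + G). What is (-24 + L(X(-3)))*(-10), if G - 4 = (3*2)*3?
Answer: 1350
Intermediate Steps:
G = 22 (G = 4 + (3*2)*3 = 4 + 6*3 = 4 + 18 = 22)
X(H) = 44 + 2*H (X(H) = 2*(H + 22) = 2*(22 + H) = 44 + 2*H)
L(r) = 3 - 3*r
(-24 + L(X(-3)))*(-10) = (-24 + (3 - 3*(44 + 2*(-3))))*(-10) = (-24 + (3 - 3*(44 - 6)))*(-10) = (-24 + (3 - 3*38))*(-10) = (-24 + (3 - 114))*(-10) = (-24 - 111)*(-10) = -135*(-10) = 1350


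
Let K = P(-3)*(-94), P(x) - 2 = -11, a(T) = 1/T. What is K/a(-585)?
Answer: -494910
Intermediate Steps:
P(x) = -9 (P(x) = 2 - 11 = -9)
K = 846 (K = -9*(-94) = 846)
K/a(-585) = 846/(1/(-585)) = 846/(-1/585) = 846*(-585) = -494910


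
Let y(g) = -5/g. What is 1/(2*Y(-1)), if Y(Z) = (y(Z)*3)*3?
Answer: 1/90 ≈ 0.011111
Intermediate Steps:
Y(Z) = -45/Z (Y(Z) = (-5/Z*3)*3 = -15/Z*3 = -45/Z)
1/(2*Y(-1)) = 1/(2*(-45/(-1))) = 1/(2*(-45*(-1))) = 1/(2*45) = 1/90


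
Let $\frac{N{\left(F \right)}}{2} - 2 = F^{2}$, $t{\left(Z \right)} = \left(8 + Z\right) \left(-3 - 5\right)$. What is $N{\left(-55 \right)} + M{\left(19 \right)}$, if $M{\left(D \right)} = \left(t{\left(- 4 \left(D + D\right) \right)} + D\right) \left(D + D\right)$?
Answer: $50552$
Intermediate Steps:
$t{\left(Z \right)} = -64 - 8 Z$ ($t{\left(Z \right)} = \left(8 + Z\right) \left(-8\right) = -64 - 8 Z$)
$M{\left(D \right)} = 2 D \left(-64 + 65 D\right)$ ($M{\left(D \right)} = \left(\left(-64 - 8 \left(- 4 \left(D + D\right)\right)\right) + D\right) \left(D + D\right) = \left(\left(-64 - 8 \left(- 4 \cdot 2 D\right)\right) + D\right) 2 D = \left(\left(-64 - 8 \left(- 8 D\right)\right) + D\right) 2 D = \left(\left(-64 + 64 D\right) + D\right) 2 D = \left(-64 + 65 D\right) 2 D = 2 D \left(-64 + 65 D\right)$)
$N{\left(F \right)} = 4 + 2 F^{2}$
$N{\left(-55 \right)} + M{\left(19 \right)} = \left(4 + 2 \left(-55\right)^{2}\right) + 2 \cdot 19 \left(-64 + 65 \cdot 19\right) = \left(4 + 2 \cdot 3025\right) + 2 \cdot 19 \left(-64 + 1235\right) = \left(4 + 6050\right) + 2 \cdot 19 \cdot 1171 = 6054 + 44498 = 50552$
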